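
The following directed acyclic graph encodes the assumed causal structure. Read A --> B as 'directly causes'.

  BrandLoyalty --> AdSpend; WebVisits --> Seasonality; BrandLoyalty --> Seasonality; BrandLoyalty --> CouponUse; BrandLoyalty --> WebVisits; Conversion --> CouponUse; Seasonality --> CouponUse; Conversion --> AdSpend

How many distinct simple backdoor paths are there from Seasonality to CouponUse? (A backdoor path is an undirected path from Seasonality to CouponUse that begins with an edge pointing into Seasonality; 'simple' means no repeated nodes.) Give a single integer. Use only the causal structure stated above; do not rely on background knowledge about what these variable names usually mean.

4

A backdoor path from Seasonality to CouponUse is any simple undirected path whose first edge points into Seasonality (i.e. leaves Seasonality via a parent).
Parents of Seasonality: {BrandLoyalty, WebVisits}.
Enumerating:
  P1: Seasonality <- BrandLoyalty -> AdSpend <- Conversion -> CouponUse
  P2: Seasonality <- BrandLoyalty -> CouponUse
  P3: Seasonality <- WebVisits <- BrandLoyalty -> AdSpend <- Conversion -> CouponUse
  P4: Seasonality <- WebVisits <- BrandLoyalty -> CouponUse
That exhausts the simple backdoor paths. Count: 4.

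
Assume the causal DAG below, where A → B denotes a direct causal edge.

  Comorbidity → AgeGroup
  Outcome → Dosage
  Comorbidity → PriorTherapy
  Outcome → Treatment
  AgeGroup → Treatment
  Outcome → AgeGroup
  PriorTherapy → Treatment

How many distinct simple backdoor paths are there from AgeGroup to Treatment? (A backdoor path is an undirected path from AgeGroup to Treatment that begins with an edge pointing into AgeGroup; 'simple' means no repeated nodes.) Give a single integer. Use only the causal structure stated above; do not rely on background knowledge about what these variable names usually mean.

A backdoor path from AgeGroup to Treatment is any simple undirected path whose first edge points into AgeGroup (i.e. leaves AgeGroup via a parent).
Parents of AgeGroup: {Comorbidity, Outcome}.
Enumerating:
  P1: AgeGroup <- Outcome -> Treatment
  P2: AgeGroup <- Comorbidity -> PriorTherapy -> Treatment
That exhausts the simple backdoor paths. Count: 2.

2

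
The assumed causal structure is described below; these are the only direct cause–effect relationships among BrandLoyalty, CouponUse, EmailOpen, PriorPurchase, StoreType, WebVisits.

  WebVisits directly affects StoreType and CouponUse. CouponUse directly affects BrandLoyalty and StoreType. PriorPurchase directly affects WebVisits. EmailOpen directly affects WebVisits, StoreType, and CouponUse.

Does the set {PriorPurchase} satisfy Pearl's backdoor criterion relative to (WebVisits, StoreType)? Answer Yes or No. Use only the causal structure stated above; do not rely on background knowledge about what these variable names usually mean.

Backdoor paths from WebVisits to StoreType (paths whose first edge points into WebVisits):
  P1: WebVisits <- EmailOpen -> CouponUse -> StoreType
  P2: WebVisits <- EmailOpen -> StoreType
Condition 1 (no descendant of WebVisits in the set): holds — descendants of WebVisits are {BrandLoyalty, CouponUse, StoreType}; none are in {PriorPurchase}.
Condition 2 (every backdoor path blocked by {PriorPurchase}):
  P1: open — no interior node is in the conditioning set.
  P2: open — no interior node is in the conditioning set.
{PriorPurchase} does not satisfy the backdoor criterion.

No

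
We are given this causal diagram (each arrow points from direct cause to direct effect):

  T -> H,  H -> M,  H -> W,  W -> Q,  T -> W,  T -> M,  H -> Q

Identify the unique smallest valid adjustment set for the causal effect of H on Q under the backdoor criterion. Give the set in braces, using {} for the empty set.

{T}

Variables eligible for adjustment (non-descendants of H, excluding H and Q): {T}.
Backdoor paths from H to Q:
  P1: H <- T -> W -> Q
The empty set is not sufficient: P1 (H <- T -> W -> Q) has no collider blocking it and no conditioned non-collider, so it is open.
Try {T}:
  P1: blocked at fork node T ∈ conditioning set.
{T} contains no descendant of H and blocks every backdoor path.
{T} is the unique smallest valid adjustment set.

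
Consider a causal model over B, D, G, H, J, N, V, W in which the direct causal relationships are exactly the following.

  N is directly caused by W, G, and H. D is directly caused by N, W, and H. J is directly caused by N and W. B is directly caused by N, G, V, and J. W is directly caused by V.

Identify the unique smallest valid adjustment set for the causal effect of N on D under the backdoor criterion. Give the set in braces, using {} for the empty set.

{H, W}

Variables eligible for adjustment (non-descendants of N, excluding N and D): {G, H, V, W}.
Backdoor paths from N to D:
  P1: N <- G -> B <- V -> W -> D
  P2: N <- G -> B <- J <- W -> D
  P3: N <- W -> D
  P4: N <- H -> D
The empty set is not sufficient: P3 (N <- W -> D) has no collider blocking it and no conditioned non-collider, so it is open.
Try {H, W}:
  P1: blocked at collider B (neither it nor any descendant is in the conditioning set).
  P2: blocked at collider B (neither it nor any descendant is in the conditioning set).
  P3: blocked at fork node W ∈ conditioning set.
  P4: blocked at fork node H ∈ conditioning set.
{H, W} contains no descendant of N and blocks every backdoor path.
Every element of {H, W} is needed (dropping H leaves P4 open; dropping W leaves P3 open), so no proper subset is valid.
Among all size-2 subsets of the eligible variables, only {H, W} blocks every backdoor path, so it is the unique smallest valid adjustment set.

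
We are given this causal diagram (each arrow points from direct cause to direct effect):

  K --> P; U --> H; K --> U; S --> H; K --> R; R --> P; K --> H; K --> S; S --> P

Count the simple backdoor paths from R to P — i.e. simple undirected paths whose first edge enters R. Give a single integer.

A backdoor path from R to P is any simple undirected path whose first edge points into R (i.e. leaves R via a parent).
Parents of R: {K}.
Enumerating:
  P1: R <- K -> S -> P
  P2: R <- K -> U -> H <- S -> P
  P3: R <- K -> H <- S -> P
  P4: R <- K -> P
That exhausts the simple backdoor paths. Count: 4.

4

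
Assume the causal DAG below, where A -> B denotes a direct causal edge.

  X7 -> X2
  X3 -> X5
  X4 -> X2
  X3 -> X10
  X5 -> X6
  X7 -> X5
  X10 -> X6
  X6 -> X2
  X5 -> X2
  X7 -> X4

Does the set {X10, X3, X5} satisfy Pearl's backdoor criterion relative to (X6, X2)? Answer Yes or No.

Backdoor paths from X6 to X2 (paths whose first edge points into X6):
  P1: X6 <- X10 <- X3 -> X5 <- X7 -> X4 -> X2
  P2: X6 <- X10 <- X3 -> X5 <- X7 -> X2
  P3: X6 <- X10 <- X3 -> X5 -> X2
  P4: X6 <- X5 <- X7 -> X4 -> X2
  P5: X6 <- X5 <- X7 -> X2
  P6: X6 <- X5 -> X2
Condition 1 (no descendant of X6 in the set): holds — descendants of X6 are {X2}; none are in {X10, X3, X5}.
Condition 2 (every backdoor path blocked by {X10, X3, X5}):
  P1: blocked at chain node X10 ∈ conditioning set.
  P2: blocked at chain node X10 ∈ conditioning set.
  P3: blocked at chain node X10 ∈ conditioning set.
  P4: blocked at chain node X5 ∈ conditioning set.
  P5: blocked at chain node X5 ∈ conditioning set.
  P6: blocked at fork node X5 ∈ conditioning set.
{X10, X3, X5} satisfies the backdoor criterion.

Yes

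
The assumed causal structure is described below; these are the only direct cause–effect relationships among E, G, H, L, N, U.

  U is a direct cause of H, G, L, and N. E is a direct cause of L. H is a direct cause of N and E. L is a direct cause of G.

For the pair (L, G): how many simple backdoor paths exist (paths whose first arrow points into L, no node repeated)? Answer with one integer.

A backdoor path from L to G is any simple undirected path whose first edge points into L (i.e. leaves L via a parent).
Parents of L: {E, U}.
Enumerating:
  P1: L <- U -> G
  P2: L <- E <- H <- U -> G
  P3: L <- E <- H -> N <- U -> G
That exhausts the simple backdoor paths. Count: 3.

3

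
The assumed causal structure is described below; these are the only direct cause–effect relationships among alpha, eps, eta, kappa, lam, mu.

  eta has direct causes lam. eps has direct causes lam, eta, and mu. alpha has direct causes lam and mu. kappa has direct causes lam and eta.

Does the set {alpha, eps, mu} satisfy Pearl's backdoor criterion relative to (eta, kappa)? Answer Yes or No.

No

Backdoor paths from eta to kappa (paths whose first edge points into eta):
  P1: eta <- lam -> kappa
Condition 1 (no descendant of eta in the set): FAILS — eps is a descendant of eta.
Condition 2 (every backdoor path blocked by {alpha, eps, mu}):
  P1: open — no interior node is in the conditioning set.
{alpha, eps, mu} does not satisfy the backdoor criterion.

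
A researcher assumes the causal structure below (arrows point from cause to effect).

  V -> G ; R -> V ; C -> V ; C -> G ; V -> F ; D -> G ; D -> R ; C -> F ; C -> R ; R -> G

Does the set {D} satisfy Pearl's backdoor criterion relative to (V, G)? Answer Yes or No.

Backdoor paths from V to G (paths whose first edge points into V):
  P1: V <- C -> R <- D -> G
  P2: V <- C -> R -> G
  P3: V <- C -> G
  P4: V <- R <- C -> G
  P5: V <- R <- D -> G
  P6: V <- R -> G
Condition 1 (no descendant of V in the set): holds — descendants of V are {F, G}; none are in {D}.
Condition 2 (every backdoor path blocked by {D}):
  P1: blocked at collider R (neither it nor any descendant is in the conditioning set).
  P2: open — no interior node is in the conditioning set.
  P3: open — no interior node is in the conditioning set.
  P4: open — no interior node is in the conditioning set.
  P5: blocked at fork node D ∈ conditioning set.
  P6: open — no interior node is in the conditioning set.
{D} does not satisfy the backdoor criterion.

No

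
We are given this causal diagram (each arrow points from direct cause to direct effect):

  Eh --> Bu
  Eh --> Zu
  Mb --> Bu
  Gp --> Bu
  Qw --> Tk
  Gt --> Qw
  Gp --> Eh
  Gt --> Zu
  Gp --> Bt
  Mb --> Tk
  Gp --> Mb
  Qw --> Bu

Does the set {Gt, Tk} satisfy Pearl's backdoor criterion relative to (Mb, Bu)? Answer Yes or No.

No

Backdoor paths from Mb to Bu (paths whose first edge points into Mb):
  P1: Mb <- Gp -> Eh -> Zu <- Gt -> Qw -> Bu
  P2: Mb <- Gp -> Eh -> Bu
  P3: Mb <- Gp -> Bu
Condition 1 (no descendant of Mb in the set): FAILS — Tk is a descendant of Mb.
Condition 2 (every backdoor path blocked by {Gt, Tk}):
  P1: blocked at collider Zu (neither it nor any descendant is in the conditioning set).
  P2: open — no interior node is in the conditioning set.
  P3: open — no interior node is in the conditioning set.
{Gt, Tk} does not satisfy the backdoor criterion.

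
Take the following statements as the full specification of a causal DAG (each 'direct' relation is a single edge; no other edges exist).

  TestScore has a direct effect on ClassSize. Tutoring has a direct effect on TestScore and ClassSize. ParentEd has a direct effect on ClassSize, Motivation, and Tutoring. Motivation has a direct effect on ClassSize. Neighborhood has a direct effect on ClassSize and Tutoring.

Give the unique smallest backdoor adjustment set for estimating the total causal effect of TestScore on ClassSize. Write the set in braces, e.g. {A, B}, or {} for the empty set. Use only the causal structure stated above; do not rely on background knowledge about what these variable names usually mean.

Variables eligible for adjustment (non-descendants of TestScore, excluding TestScore and ClassSize): {Motivation, Neighborhood, ParentEd, Tutoring}.
Backdoor paths from TestScore to ClassSize:
  P1: TestScore <- Tutoring <- ParentEd -> Motivation -> ClassSize
  P2: TestScore <- Tutoring <- ParentEd -> ClassSize
  P3: TestScore <- Tutoring <- Neighborhood -> ClassSize
  P4: TestScore <- Tutoring -> ClassSize
The empty set is not sufficient: P1 (TestScore <- Tutoring <- ParentEd -> Motivation -> ClassSize) has no collider blocking it and no conditioned non-collider, so it is open.
Try {Tutoring}:
  P1: blocked at chain node Tutoring ∈ conditioning set.
  P2: blocked at chain node Tutoring ∈ conditioning set.
  P3: blocked at chain node Tutoring ∈ conditioning set.
  P4: blocked at fork node Tutoring ∈ conditioning set.
{Tutoring} contains no descendant of TestScore and blocks every backdoor path.
No other singleton works — e.g. {ParentEd} leaves P3 open — so {Tutoring} is the unique smallest valid adjustment set.

{Tutoring}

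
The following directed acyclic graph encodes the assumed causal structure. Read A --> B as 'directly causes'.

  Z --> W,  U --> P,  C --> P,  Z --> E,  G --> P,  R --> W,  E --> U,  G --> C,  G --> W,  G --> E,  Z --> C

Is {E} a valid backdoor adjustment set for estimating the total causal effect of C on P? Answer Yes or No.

No

Backdoor paths from C to P (paths whose first edge points into C):
  P1: C <- G -> E -> U -> P
  P2: C <- G -> W <- Z -> E -> U -> P
  P3: C <- G -> P
  P4: C <- Z -> E <- G -> P
  P5: C <- Z -> E -> U -> P
  P6: C <- Z -> W <- G -> E -> U -> P
  P7: C <- Z -> W <- G -> P
Condition 1 (no descendant of C in the set): holds — descendants of C are {P}; none are in {E}.
Condition 2 (every backdoor path blocked by {E}):
  P1: blocked at chain node E ∈ conditioning set.
  P2: blocked at collider W (neither it nor any descendant is in the conditioning set).
  P3: open — no interior node is in the conditioning set.
  P4: open — collider(s) E are conditioned on (or have a conditioned descendant) and no non-collider on the path is in the set.
  P5: blocked at chain node E ∈ conditioning set.
  P6: blocked at collider W (neither it nor any descendant is in the conditioning set).
  P7: blocked at collider W (neither it nor any descendant is in the conditioning set).
{E} does not satisfy the backdoor criterion.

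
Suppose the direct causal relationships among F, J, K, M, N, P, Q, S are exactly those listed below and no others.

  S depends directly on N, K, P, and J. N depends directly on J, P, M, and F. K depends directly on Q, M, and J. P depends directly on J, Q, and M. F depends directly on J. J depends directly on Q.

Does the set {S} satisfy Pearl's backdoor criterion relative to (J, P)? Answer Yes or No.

No

Backdoor paths from J to P (paths whose first edge points into J):
  P1: J <- Q -> P
  P2: J <- Q -> K <- M -> P
  P3: J <- Q -> K <- M -> N <- P
  P4: J <- Q -> K <- M -> N -> S <- P
  P5: J <- Q -> K -> S <- P
  P6: J <- Q -> K -> S <- N <- M -> P
  P7: J <- Q -> K -> S <- N <- P
Condition 1 (no descendant of J in the set): FAILS — S is a descendant of J.
Condition 2 (every backdoor path blocked by {S}):
  P1: open — no interior node is in the conditioning set.
  P2: open — collider(s) K are conditioned on (or have a conditioned descendant) and no non-collider on the path is in the set.
  P3: open — collider(s) K, N are conditioned on (or have a conditioned descendant) and no non-collider on the path is in the set.
  P4: open — collider(s) K, S are conditioned on (or have a conditioned descendant) and no non-collider on the path is in the set.
  P5: open — collider(s) S are conditioned on (or have a conditioned descendant) and no non-collider on the path is in the set.
  P6: open — collider(s) S are conditioned on (or have a conditioned descendant) and no non-collider on the path is in the set.
  P7: open — collider(s) S are conditioned on (or have a conditioned descendant) and no non-collider on the path is in the set.
{S} does not satisfy the backdoor criterion.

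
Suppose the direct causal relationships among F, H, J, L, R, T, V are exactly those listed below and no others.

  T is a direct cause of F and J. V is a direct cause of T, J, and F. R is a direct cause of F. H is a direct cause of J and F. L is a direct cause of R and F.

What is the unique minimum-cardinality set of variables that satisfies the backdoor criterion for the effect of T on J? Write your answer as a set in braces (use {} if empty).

Variables eligible for adjustment (non-descendants of T, excluding T and J): {H, L, R, V}.
Backdoor paths from T to J:
  P1: T <- V -> F <- H -> J
  P2: T <- V -> J
The empty set is not sufficient: P2 (T <- V -> J) has no collider blocking it and no conditioned non-collider, so it is open.
Try {V}:
  P1: blocked at fork node V ∈ conditioning set.
  P2: blocked at fork node V ∈ conditioning set.
{V} contains no descendant of T and blocks every backdoor path.
No other singleton works — e.g. {L} leaves P2 open — so {V} is the unique smallest valid adjustment set.

{V}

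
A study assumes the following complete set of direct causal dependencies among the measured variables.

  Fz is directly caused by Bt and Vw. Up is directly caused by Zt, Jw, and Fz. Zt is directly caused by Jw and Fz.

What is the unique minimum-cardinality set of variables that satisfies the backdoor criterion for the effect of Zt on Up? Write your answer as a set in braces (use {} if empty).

{Fz, Jw}

Variables eligible for adjustment (non-descendants of Zt, excluding Zt and Up): {Bt, Fz, Jw, Vw}.
Backdoor paths from Zt to Up:
  P1: Zt <- Jw -> Up
  P2: Zt <- Fz -> Up
The empty set is not sufficient: P1 (Zt <- Jw -> Up) has no collider blocking it and no conditioned non-collider, so it is open.
Try {Fz, Jw}:
  P1: blocked at fork node Jw ∈ conditioning set.
  P2: blocked at fork node Fz ∈ conditioning set.
{Fz, Jw} contains no descendant of Zt and blocks every backdoor path.
Every element of {Fz, Jw} is needed (dropping Fz leaves P2 open; dropping Jw leaves P1 open), so no proper subset is valid.
Among all size-2 subsets of the eligible variables, only {Fz, Jw} blocks every backdoor path, so it is the unique smallest valid adjustment set.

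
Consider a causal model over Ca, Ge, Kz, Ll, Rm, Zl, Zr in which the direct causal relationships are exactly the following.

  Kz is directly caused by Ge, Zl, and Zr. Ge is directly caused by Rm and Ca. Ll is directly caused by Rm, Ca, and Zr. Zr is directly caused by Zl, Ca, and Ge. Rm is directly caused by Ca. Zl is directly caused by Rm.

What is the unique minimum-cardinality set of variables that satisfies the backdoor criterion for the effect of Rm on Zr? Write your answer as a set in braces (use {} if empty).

Variables eligible for adjustment (non-descendants of Rm, excluding Rm and Zr): {Ca}.
Backdoor paths from Rm to Zr:
  P1: Rm <- Ca -> Ge -> Zr
  P2: Rm <- Ca -> Ge -> Kz <- Zl -> Zr
  P3: Rm <- Ca -> Ge -> Kz <- Zr
  P4: Rm <- Ca -> Zr
  P5: Rm <- Ca -> Ll <- Zr
The empty set is not sufficient: P1 (Rm <- Ca -> Ge -> Zr) has no collider blocking it and no conditioned non-collider, so it is open.
Try {Ca}:
  P1: blocked at fork node Ca ∈ conditioning set.
  P2: blocked at fork node Ca ∈ conditioning set.
  P3: blocked at fork node Ca ∈ conditioning set.
  P4: blocked at fork node Ca ∈ conditioning set.
  P5: blocked at fork node Ca ∈ conditioning set.
{Ca} contains no descendant of Rm and blocks every backdoor path.
{Ca} is the unique smallest valid adjustment set.

{Ca}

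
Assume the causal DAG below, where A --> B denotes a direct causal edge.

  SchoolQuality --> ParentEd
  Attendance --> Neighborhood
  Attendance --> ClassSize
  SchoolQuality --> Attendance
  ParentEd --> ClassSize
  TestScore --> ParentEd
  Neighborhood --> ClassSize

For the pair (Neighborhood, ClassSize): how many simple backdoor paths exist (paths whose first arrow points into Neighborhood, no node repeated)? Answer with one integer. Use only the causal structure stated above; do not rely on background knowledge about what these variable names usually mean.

2

A backdoor path from Neighborhood to ClassSize is any simple undirected path whose first edge points into Neighborhood (i.e. leaves Neighborhood via a parent).
Parents of Neighborhood: {Attendance}.
Enumerating:
  P1: Neighborhood <- Attendance <- SchoolQuality -> ParentEd -> ClassSize
  P2: Neighborhood <- Attendance -> ClassSize
That exhausts the simple backdoor paths. Count: 2.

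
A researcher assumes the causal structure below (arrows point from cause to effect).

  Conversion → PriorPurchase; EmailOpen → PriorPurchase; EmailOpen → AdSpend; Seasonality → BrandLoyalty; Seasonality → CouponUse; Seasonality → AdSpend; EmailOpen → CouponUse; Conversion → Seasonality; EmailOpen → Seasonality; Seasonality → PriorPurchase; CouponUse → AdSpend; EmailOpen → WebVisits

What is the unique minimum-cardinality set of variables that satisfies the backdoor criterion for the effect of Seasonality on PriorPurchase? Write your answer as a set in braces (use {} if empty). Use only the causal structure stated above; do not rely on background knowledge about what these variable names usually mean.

{Conversion, EmailOpen}

Variables eligible for adjustment (non-descendants of Seasonality, excluding Seasonality and PriorPurchase): {Conversion, EmailOpen, WebVisits}.
Backdoor paths from Seasonality to PriorPurchase:
  P1: Seasonality <- EmailOpen -> PriorPurchase
  P2: Seasonality <- Conversion -> PriorPurchase
The empty set is not sufficient: P1 (Seasonality <- EmailOpen -> PriorPurchase) has no collider blocking it and no conditioned non-collider, so it is open.
Try {Conversion, EmailOpen}:
  P1: blocked at fork node EmailOpen ∈ conditioning set.
  P2: blocked at fork node Conversion ∈ conditioning set.
{Conversion, EmailOpen} contains no descendant of Seasonality and blocks every backdoor path.
Every element of {Conversion, EmailOpen} is needed (dropping Conversion leaves P2 open; dropping EmailOpen leaves P1 open), so no proper subset is valid.
Among all size-2 subsets of the eligible variables, only {Conversion, EmailOpen} blocks every backdoor path, so it is the unique smallest valid adjustment set.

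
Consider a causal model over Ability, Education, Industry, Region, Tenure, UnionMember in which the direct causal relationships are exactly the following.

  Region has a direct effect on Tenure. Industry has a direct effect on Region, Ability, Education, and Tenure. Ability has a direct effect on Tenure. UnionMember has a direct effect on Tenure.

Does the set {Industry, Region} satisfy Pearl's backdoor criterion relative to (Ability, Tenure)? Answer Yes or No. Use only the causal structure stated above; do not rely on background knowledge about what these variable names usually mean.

Yes

Backdoor paths from Ability to Tenure (paths whose first edge points into Ability):
  P1: Ability <- Industry -> Region -> Tenure
  P2: Ability <- Industry -> Tenure
Condition 1 (no descendant of Ability in the set): holds — descendants of Ability are {Tenure}; none are in {Industry, Region}.
Condition 2 (every backdoor path blocked by {Industry, Region}):
  P1: blocked at fork node Industry ∈ conditioning set.
  P2: blocked at fork node Industry ∈ conditioning set.
{Industry, Region} satisfies the backdoor criterion.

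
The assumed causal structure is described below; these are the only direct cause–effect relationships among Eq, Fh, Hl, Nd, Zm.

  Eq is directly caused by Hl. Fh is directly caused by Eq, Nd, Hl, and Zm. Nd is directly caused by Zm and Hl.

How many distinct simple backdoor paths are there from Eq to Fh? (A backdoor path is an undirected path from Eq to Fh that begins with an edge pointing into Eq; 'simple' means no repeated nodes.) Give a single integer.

3

A backdoor path from Eq to Fh is any simple undirected path whose first edge points into Eq (i.e. leaves Eq via a parent).
Parents of Eq: {Hl}.
Enumerating:
  P1: Eq <- Hl -> Nd <- Zm -> Fh
  P2: Eq <- Hl -> Nd -> Fh
  P3: Eq <- Hl -> Fh
That exhausts the simple backdoor paths. Count: 3.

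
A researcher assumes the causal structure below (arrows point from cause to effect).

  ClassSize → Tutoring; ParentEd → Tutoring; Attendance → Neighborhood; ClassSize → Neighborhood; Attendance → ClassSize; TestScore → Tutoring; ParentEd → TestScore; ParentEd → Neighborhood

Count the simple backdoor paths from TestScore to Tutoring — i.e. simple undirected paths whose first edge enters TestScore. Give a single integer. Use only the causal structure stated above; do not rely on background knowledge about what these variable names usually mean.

A backdoor path from TestScore to Tutoring is any simple undirected path whose first edge points into TestScore (i.e. leaves TestScore via a parent).
Parents of TestScore: {ParentEd}.
Enumerating:
  P1: TestScore <- ParentEd -> Neighborhood <- Attendance -> ClassSize -> Tutoring
  P2: TestScore <- ParentEd -> Neighborhood <- ClassSize -> Tutoring
  P3: TestScore <- ParentEd -> Tutoring
That exhausts the simple backdoor paths. Count: 3.

3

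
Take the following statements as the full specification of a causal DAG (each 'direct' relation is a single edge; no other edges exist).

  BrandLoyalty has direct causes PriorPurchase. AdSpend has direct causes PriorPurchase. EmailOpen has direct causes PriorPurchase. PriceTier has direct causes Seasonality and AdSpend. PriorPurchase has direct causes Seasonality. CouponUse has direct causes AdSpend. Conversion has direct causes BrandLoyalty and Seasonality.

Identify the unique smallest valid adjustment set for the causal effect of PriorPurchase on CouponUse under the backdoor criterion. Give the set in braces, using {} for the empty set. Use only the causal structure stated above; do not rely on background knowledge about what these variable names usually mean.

Variables eligible for adjustment (non-descendants of PriorPurchase, excluding PriorPurchase and CouponUse): {Seasonality}.
Backdoor paths from PriorPurchase to CouponUse:
  P1: PriorPurchase <- Seasonality -> PriceTier <- AdSpend -> CouponUse
Each backdoor path contains an unconditioned collider, so every path is already blocked with the empty conditioning set:
  P1: blocked at collider PriceTier (neither it nor any descendant is in the conditioning set).
The empty set is therefore the unique smallest valid set.

{}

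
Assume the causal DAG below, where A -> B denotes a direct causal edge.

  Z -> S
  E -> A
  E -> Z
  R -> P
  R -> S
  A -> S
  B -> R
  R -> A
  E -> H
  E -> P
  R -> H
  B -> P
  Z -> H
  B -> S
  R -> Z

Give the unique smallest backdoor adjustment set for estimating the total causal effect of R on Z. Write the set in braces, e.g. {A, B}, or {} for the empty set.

{}

Variables eligible for adjustment (non-descendants of R, excluding R and Z): {B, E}.
Backdoor paths from R to Z:
  P1: R <- B -> S <- Z
  P2: R <- B -> S <- A <- E -> Z
  P3: R <- B -> S <- A <- E -> H <- Z
  P4: R <- B -> P <- E -> Z
  P5: R <- B -> P <- E -> A -> S <- Z
  P6: R <- B -> P <- E -> H <- Z
Each backdoor path contains an unconditioned collider, so every path is already blocked with the empty conditioning set:
  P1: blocked at collider S (neither it nor any descendant is in the conditioning set).
  P2: blocked at collider S (neither it nor any descendant is in the conditioning set).
  P3: blocked at collider S (neither it nor any descendant is in the conditioning set).
  P4: blocked at collider P (neither it nor any descendant is in the conditioning set).
  P5: blocked at collider P (neither it nor any descendant is in the conditioning set).
  P6: blocked at collider P (neither it nor any descendant is in the conditioning set).
The empty set is therefore the unique smallest valid set.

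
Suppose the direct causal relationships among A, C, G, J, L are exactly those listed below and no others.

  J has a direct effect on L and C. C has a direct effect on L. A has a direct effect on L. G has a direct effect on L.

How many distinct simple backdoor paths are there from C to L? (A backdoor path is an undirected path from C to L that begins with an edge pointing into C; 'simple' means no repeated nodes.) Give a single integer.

1

A backdoor path from C to L is any simple undirected path whose first edge points into C (i.e. leaves C via a parent).
Parents of C: {J}.
Enumerating:
  P1: C <- J -> L
That exhausts the simple backdoor paths. Count: 1.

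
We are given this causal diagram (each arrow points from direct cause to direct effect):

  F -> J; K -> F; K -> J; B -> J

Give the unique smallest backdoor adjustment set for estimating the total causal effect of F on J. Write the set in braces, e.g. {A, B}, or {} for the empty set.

Variables eligible for adjustment (non-descendants of F, excluding F and J): {B, K}.
Backdoor paths from F to J:
  P1: F <- K -> J
The empty set is not sufficient: P1 (F <- K -> J) has no collider blocking it and no conditioned non-collider, so it is open.
Try {K}:
  P1: blocked at fork node K ∈ conditioning set.
{K} contains no descendant of F and blocks every backdoor path.
No other singleton works — e.g. {B} leaves P1 open — so {K} is the unique smallest valid adjustment set.

{K}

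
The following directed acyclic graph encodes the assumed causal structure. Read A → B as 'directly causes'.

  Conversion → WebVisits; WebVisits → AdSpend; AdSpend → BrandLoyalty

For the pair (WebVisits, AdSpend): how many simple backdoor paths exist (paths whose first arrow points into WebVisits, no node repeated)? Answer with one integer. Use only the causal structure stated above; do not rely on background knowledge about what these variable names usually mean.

0

A backdoor path from WebVisits to AdSpend is any simple undirected path whose first edge points into WebVisits (i.e. leaves WebVisits via a parent).
Parents of WebVisits: {Conversion}.
No simple path from any parent of WebVisits reaches AdSpend without revisiting WebVisits, so there are no backdoor paths.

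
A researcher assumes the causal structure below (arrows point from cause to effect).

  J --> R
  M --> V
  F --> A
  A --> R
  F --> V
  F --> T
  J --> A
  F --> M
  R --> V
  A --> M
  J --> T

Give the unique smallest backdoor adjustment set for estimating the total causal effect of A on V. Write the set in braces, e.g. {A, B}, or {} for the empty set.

Variables eligible for adjustment (non-descendants of A, excluding A and V): {F, J, T}.
Backdoor paths from A to V:
  P1: A <- F -> M -> V
  P2: A <- F -> V
  P3: A <- F -> T <- J -> R -> V
  P4: A <- J -> R -> V
  P5: A <- J -> T <- F -> M -> V
  P6: A <- J -> T <- F -> V
The empty set is not sufficient: P1 (A <- F -> M -> V) has no collider blocking it and no conditioned non-collider, so it is open.
Try {F, J}:
  P1: blocked at fork node F ∈ conditioning set.
  P2: blocked at fork node F ∈ conditioning set.
  P3: blocked at fork node F ∈ conditioning set.
  P4: blocked at fork node J ∈ conditioning set.
  P5: blocked at fork node J ∈ conditioning set.
  P6: blocked at fork node J ∈ conditioning set.
{F, J} contains no descendant of A and blocks every backdoor path.
Every element of {F, J} is needed (dropping F leaves P1 open; dropping J leaves P4 open), so no proper subset is valid.
Among all size-2 subsets of the eligible variables, only {F, J} blocks every backdoor path, so it is the unique smallest valid adjustment set.

{F, J}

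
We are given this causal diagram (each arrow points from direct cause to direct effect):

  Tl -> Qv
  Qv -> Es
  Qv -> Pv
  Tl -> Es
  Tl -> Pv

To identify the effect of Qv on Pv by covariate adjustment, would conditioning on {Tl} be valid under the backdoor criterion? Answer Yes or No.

Yes

Backdoor paths from Qv to Pv (paths whose first edge points into Qv):
  P1: Qv <- Tl -> Pv
Condition 1 (no descendant of Qv in the set): holds — descendants of Qv are {Es, Pv}; none are in {Tl}.
Condition 2 (every backdoor path blocked by {Tl}):
  P1: blocked at fork node Tl ∈ conditioning set.
{Tl} satisfies the backdoor criterion.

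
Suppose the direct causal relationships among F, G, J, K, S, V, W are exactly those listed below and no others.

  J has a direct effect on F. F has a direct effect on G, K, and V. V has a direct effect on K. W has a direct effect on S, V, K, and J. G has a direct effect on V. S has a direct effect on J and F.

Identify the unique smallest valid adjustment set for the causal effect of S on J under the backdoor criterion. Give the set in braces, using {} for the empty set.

Variables eligible for adjustment (non-descendants of S, excluding S and J): {W}.
Backdoor paths from S to J:
  P1: S <- W -> J
  P2: S <- W -> V <- F <- J
  P3: S <- W -> V <- G <- F <- J
  P4: S <- W -> V -> K <- F <- J
  P5: S <- W -> K <- F <- J
  P6: S <- W -> K <- V <- F <- J
  P7: S <- W -> K <- V <- G <- F <- J
The empty set is not sufficient: P1 (S <- W -> J) has no collider blocking it and no conditioned non-collider, so it is open.
Try {W}:
  P1: blocked at fork node W ∈ conditioning set.
  P2: blocked at fork node W ∈ conditioning set.
  P3: blocked at fork node W ∈ conditioning set.
  P4: blocked at fork node W ∈ conditioning set.
  P5: blocked at fork node W ∈ conditioning set.
  P6: blocked at fork node W ∈ conditioning set.
  P7: blocked at fork node W ∈ conditioning set.
{W} contains no descendant of S and blocks every backdoor path.
{W} is the unique smallest valid adjustment set.

{W}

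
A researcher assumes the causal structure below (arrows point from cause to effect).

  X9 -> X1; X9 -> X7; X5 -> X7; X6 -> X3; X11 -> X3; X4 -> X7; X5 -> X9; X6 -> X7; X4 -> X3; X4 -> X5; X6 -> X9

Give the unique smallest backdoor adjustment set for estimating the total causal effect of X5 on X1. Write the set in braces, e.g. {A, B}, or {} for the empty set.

{}

Variables eligible for adjustment (non-descendants of X5, excluding X5 and X1): {X11, X3, X4, X6}.
Backdoor paths from X5 to X1:
  P1: X5 <- X4 -> X3 <- X6 -> X9 -> X1
  P2: X5 <- X4 -> X3 <- X6 -> X7 <- X9 -> X1
  P3: X5 <- X4 -> X7 <- X6 -> X9 -> X1
  P4: X5 <- X4 -> X7 <- X9 -> X1
Each backdoor path contains an unconditioned collider, so every path is already blocked with the empty conditioning set:
  P1: blocked at collider X3 (neither it nor any descendant is in the conditioning set).
  P2: blocked at collider X3 (neither it nor any descendant is in the conditioning set).
  P3: blocked at collider X7 (neither it nor any descendant is in the conditioning set).
  P4: blocked at collider X7 (neither it nor any descendant is in the conditioning set).
The empty set is therefore the unique smallest valid set.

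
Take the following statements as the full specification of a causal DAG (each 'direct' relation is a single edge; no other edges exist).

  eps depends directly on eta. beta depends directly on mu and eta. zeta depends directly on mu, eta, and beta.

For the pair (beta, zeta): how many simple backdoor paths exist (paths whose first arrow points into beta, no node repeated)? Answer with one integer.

2

A backdoor path from beta to zeta is any simple undirected path whose first edge points into beta (i.e. leaves beta via a parent).
Parents of beta: {eta, mu}.
Enumerating:
  P1: beta <- mu -> zeta
  P2: beta <- eta -> zeta
That exhausts the simple backdoor paths. Count: 2.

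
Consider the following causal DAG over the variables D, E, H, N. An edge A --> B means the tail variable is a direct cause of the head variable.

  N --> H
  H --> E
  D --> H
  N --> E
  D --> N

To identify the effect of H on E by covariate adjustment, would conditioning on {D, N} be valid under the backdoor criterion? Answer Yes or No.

Yes

Backdoor paths from H to E (paths whose first edge points into H):
  P1: H <- D -> N -> E
  P2: H <- N -> E
Condition 1 (no descendant of H in the set): holds — descendants of H are {E}; none are in {D, N}.
Condition 2 (every backdoor path blocked by {D, N}):
  P1: blocked at fork node D ∈ conditioning set.
  P2: blocked at fork node N ∈ conditioning set.
{D, N} satisfies the backdoor criterion.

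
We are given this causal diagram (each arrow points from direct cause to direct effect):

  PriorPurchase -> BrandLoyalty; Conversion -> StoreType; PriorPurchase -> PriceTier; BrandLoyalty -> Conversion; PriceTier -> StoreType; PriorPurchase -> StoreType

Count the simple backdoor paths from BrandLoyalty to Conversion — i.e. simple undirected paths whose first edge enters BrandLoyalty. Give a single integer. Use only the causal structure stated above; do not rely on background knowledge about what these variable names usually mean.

A backdoor path from BrandLoyalty to Conversion is any simple undirected path whose first edge points into BrandLoyalty (i.e. leaves BrandLoyalty via a parent).
Parents of BrandLoyalty: {PriorPurchase}.
Enumerating:
  P1: BrandLoyalty <- PriorPurchase -> PriceTier -> StoreType <- Conversion
  P2: BrandLoyalty <- PriorPurchase -> StoreType <- Conversion
That exhausts the simple backdoor paths. Count: 2.

2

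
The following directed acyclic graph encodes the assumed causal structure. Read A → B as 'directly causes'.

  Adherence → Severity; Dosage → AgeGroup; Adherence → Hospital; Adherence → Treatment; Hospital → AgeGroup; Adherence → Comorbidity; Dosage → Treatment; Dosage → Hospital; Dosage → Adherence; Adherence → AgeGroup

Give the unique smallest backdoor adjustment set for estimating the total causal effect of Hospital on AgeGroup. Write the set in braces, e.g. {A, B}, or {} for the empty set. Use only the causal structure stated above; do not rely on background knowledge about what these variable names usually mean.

Variables eligible for adjustment (non-descendants of Hospital, excluding Hospital and AgeGroup): {Adherence, Comorbidity, Dosage, Severity, Treatment}.
Backdoor paths from Hospital to AgeGroup:
  P1: Hospital <- Dosage -> Adherence -> AgeGroup
  P2: Hospital <- Dosage -> Treatment <- Adherence -> AgeGroup
  P3: Hospital <- Dosage -> AgeGroup
  P4: Hospital <- Adherence <- Dosage -> AgeGroup
  P5: Hospital <- Adherence -> Treatment <- Dosage -> AgeGroup
  P6: Hospital <- Adherence -> AgeGroup
The empty set is not sufficient: P1 (Hospital <- Dosage -> Adherence -> AgeGroup) has no collider blocking it and no conditioned non-collider, so it is open.
Try {Adherence, Dosage}:
  P1: blocked at fork node Dosage ∈ conditioning set.
  P2: blocked at fork node Dosage ∈ conditioning set.
  P3: blocked at fork node Dosage ∈ conditioning set.
  P4: blocked at chain node Adherence ∈ conditioning set.
  P5: blocked at fork node Adherence ∈ conditioning set.
  P6: blocked at fork node Adherence ∈ conditioning set.
{Adherence, Dosage} contains no descendant of Hospital and blocks every backdoor path.
Every element of {Adherence, Dosage} is needed (dropping Adherence leaves P6 open; dropping Dosage leaves P3 open), so no proper subset is valid.
Among all size-2 subsets of the eligible variables, only {Adherence, Dosage} blocks every backdoor path, so it is the unique smallest valid adjustment set.

{Adherence, Dosage}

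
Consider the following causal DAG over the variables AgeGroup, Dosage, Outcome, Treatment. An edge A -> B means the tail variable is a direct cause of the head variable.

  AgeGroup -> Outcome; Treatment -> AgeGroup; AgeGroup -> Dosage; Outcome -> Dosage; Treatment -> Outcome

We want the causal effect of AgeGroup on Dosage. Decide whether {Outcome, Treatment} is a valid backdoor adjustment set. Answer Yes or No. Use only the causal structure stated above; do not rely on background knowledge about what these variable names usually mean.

No

Backdoor paths from AgeGroup to Dosage (paths whose first edge points into AgeGroup):
  P1: AgeGroup <- Treatment -> Outcome -> Dosage
Condition 1 (no descendant of AgeGroup in the set): FAILS — Outcome is a descendant of AgeGroup.
Condition 2 (every backdoor path blocked by {Outcome, Treatment}):
  P1: blocked at fork node Treatment ∈ conditioning set.
{Outcome, Treatment} does not satisfy the backdoor criterion.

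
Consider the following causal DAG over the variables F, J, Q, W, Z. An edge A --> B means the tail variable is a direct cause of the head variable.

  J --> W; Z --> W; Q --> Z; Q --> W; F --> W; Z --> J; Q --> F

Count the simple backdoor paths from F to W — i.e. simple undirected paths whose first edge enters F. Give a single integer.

A backdoor path from F to W is any simple undirected path whose first edge points into F (i.e. leaves F via a parent).
Parents of F: {Q}.
Enumerating:
  P1: F <- Q -> Z -> J -> W
  P2: F <- Q -> Z -> W
  P3: F <- Q -> W
That exhausts the simple backdoor paths. Count: 3.

3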